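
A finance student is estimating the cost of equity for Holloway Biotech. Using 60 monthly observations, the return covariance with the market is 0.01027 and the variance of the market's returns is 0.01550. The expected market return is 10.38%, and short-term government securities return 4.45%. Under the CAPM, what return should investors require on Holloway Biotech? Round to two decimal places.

8.38%

β = Cov(R_i, R_m) / Var(R_m) = 0.01027 / 0.01550 = 0.6626
MRP = 10.38% − 4.45% = 5.93%
E(R) = R_f + β × MRP = 4.45% + 0.6626 × 5.93% = 8.38%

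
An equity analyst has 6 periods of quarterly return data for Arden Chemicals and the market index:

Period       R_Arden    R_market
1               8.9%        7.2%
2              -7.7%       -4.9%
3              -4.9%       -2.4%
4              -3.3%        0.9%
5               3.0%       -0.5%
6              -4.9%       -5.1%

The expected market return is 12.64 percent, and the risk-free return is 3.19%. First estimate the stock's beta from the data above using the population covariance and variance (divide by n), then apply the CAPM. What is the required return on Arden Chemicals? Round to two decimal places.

Mean R_i = (8.9 − 7.7 − 4.9 − 3.3 + 3.0 − 4.9) / 6 = -1.4833%
Mean R_m = (7.2 − 4.9 − 2.4 + 0.9 − 0.5 − 5.1) / 6 = -0.8000%
Σ(R_i − R̄_i)(R_m − R̄_m) = 126.9700  ⇒  Cov = 126.9700 / 6 = 21.1617
Σ(R_m − R̄_m)² = 104.8400  ⇒  Var(R_m) = 104.8400 / 6 = 17.4733
β = Cov / Var(R_m) = 21.1617 / 17.4733 = 1.2111
MRP = 12.64% − 3.19% = 9.45%
E(R) = R_f + β × MRP = 3.19% + 1.2111 × 9.45% = 14.63%

14.63%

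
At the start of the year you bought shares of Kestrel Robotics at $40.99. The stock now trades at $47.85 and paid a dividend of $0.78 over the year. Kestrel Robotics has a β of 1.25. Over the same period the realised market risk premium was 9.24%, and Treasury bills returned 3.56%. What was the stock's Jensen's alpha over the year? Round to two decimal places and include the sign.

+3.53%

Realised HPR = (P1 + D1 − P0) / P0 = (47.85 + 0.78 − 40.99) / 40.99 = 7.64 / 40.99 = 18.6387%
CAPM required = R_f + β·MRP = 3.56% + 1.25 × 9.24% = 15.1100%
α = realised − required = 18.6387% − 15.1100% = +3.53%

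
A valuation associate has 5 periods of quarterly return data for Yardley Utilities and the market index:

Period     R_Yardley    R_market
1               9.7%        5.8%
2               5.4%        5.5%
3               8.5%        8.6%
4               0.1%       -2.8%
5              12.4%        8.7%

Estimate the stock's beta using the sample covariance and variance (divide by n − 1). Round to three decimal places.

0.911

Mean R_i = (9.7 + 5.4 + 8.5 + 0.1 + 12.4) / 5 = 7.2200%
Mean R_m = (5.8 + 5.5 + 8.6 − 2.8 + 8.7) / 5 = 5.1600%
Σ(R_i − R̄_i)(R_m − R̄_m) = 80.3840  ⇒  Cov = 80.3840 / 4 = 20.0960
Σ(R_m − R̄_m)² = 88.2520  ⇒  Var(R_m) = 88.2520 / 4 = 22.0630
β = Cov / Var(R_m) = 20.0960 / 22.0630 = 0.9108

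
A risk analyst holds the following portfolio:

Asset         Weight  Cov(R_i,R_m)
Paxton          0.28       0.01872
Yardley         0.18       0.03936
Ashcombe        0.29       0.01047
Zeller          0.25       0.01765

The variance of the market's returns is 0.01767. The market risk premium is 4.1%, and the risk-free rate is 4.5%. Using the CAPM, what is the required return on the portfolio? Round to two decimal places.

9.09%

β_Paxton = 0.01872 / 0.01767 = 1.0594
β_Yardley = 0.03936 / 0.01767 = 2.2275
β_Ashcombe = 0.01047 / 0.01767 = 0.5925
β_Zeller = 0.01765 / 0.01767 = 0.9989
β_P = Σ w_i β_i = 0.28×1.0594 + 0.18×2.2275 + 0.29×0.5925 + 0.25×0.9989 = 1.1191
E(R_P) = R_f + β_P × MRP = 4.5% + 1.1191 × 4.1% = 9.09%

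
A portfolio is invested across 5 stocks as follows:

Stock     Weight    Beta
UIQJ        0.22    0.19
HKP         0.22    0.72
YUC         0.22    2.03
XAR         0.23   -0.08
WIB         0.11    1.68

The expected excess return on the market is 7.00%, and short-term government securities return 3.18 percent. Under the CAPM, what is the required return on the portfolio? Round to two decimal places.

β_P = Σ w_i β_i = 0.22×0.19 + 0.22×0.72 + 0.22×2.03 + 0.23×-0.08 + 0.11×1.68 = 0.8132
E(R_P) = R_f + β_P × MRP = 3.18% + 0.8132 × 7.00% = 8.87%

8.87%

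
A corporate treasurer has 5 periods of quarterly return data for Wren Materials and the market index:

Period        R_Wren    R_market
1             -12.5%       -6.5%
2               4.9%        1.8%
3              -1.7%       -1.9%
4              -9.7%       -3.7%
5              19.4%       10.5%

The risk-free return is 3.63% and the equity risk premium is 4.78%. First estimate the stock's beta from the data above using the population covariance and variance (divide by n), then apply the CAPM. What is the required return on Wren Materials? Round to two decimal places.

Mean R_i = (-12.5 + 4.9 − 1.7 − 9.7 + 19.4) / 5 = 0.0800%
Mean R_m = (-6.5 + 1.8 − 1.9 − 3.7 + 10.5) / 5 = 0.0400%
Σ(R_i − R̄_i)(R_m − R̄_m) = 332.8740  ⇒  Cov = 332.8740 / 5 = 66.5748
Σ(R_m − R̄_m)² = 173.0320  ⇒  Var(R_m) = 173.0320 / 5 = 34.6064
β = Cov / Var(R_m) = 66.5748 / 34.6064 = 1.9238
E(R) = R_f + β × MRP = 3.63% + 1.9238 × 4.78% = 12.83%

12.83%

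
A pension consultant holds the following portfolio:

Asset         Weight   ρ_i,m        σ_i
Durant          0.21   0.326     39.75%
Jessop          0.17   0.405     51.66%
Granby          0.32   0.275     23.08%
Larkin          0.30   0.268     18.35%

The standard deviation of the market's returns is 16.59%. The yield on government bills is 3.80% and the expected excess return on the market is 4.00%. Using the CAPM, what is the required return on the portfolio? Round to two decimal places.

β_Durant = 0.326 × 39.75% / 16.59% = 0.7811
β_Jessop = 0.405 × 51.66% / 16.59% = 1.2611
β_Granby = 0.275 × 23.08% / 16.59% = 0.3826
β_Larkin = 0.268 × 18.35% / 16.59% = 0.2964
β_P = Σ w_i β_i = 0.21×0.7811 + 0.17×1.2611 + 0.32×0.3826 + 0.30×0.2964 = 0.5898
E(R_P) = R_f + β_P × MRP = 3.80% + 0.5898 × 4.00% = 6.16%

6.16%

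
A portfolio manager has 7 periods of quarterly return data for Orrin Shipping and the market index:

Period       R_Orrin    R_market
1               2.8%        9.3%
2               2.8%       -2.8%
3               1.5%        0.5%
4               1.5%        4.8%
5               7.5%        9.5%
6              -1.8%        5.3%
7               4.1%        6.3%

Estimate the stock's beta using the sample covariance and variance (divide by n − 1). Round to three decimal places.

0.225

Mean R_i = (2.8 + 2.8 + 1.5 + 1.5 + 7.5 − 1.8 + 4.1) / 7 = 2.6286%
Mean R_m = (9.3 − 2.8 + 0.5 + 4.8 + 9.5 + 5.3 + 6.3) / 7 = 4.7000%
Σ(R_i − R̄_i)(R_m − R̄_m) = 27.2100  ⇒  Cov = 27.2100 / 6 = 4.5350
Σ(R_m − R̄_m)² = 121.0200  ⇒  Var(R_m) = 121.0200 / 6 = 20.1700
β = Cov / Var(R_m) = 4.5350 / 20.1700 = 0.2248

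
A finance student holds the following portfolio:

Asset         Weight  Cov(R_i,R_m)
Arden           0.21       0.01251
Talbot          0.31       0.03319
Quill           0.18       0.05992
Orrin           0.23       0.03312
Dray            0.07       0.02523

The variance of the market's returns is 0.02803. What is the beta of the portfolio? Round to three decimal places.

β_Arden = 0.01251 / 0.02803 = 0.4463
β_Talbot = 0.03319 / 0.02803 = 1.1841
β_Quill = 0.05992 / 0.02803 = 2.1377
β_Orrin = 0.03312 / 0.02803 = 1.1816
β_Dray = 0.02523 / 0.02803 = 0.9001
β_P = Σ w_i β_i = 0.21×0.4463 + 0.31×1.1841 + 0.18×2.1377 + 0.23×1.1816 + 0.07×0.9001 = 1.1804

1.180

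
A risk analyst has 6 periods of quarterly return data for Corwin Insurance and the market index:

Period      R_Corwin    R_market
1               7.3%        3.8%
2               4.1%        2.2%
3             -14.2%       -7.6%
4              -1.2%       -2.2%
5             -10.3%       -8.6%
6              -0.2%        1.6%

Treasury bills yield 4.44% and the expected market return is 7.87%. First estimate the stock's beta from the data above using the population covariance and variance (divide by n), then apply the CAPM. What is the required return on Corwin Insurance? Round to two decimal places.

9.61%

Mean R_i = (7.3 + 4.1 − 14.2 − 1.2 − 10.3 − 0.2) / 6 = -2.4167%
Mean R_m = (3.8 + 2.2 − 7.6 − 2.2 − 8.6 + 1.6) / 6 = -1.8000%
Σ(R_i − R̄_i)(R_m − R̄_m) = 209.4800  ⇒  Cov = 209.4800 / 6 = 34.9133
Σ(R_m − R̄_m)² = 138.9600  ⇒  Var(R_m) = 138.9600 / 6 = 23.1600
β = Cov / Var(R_m) = 34.9133 / 23.1600 = 1.5075
MRP = 7.87% − 4.44% = 3.43%
E(R) = R_f + β × MRP = 4.44% + 1.5075 × 3.43% = 9.61%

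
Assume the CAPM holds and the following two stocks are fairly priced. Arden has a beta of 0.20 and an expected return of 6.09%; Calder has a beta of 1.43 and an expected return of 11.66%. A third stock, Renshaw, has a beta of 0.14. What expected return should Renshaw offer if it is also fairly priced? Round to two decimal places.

MRP (SML slope) = (11.66% − 6.09%) / (1.43 − 0.20) = 5.57% / 1.23 = 4.5285%
R_f (intercept) = 6.09% − 0.20 × 4.5285% = 5.1843%
E(R_Renshaw) = R_f + β × MRP = 5.1843% + 0.14 × 4.5285% = 5.82%

5.82%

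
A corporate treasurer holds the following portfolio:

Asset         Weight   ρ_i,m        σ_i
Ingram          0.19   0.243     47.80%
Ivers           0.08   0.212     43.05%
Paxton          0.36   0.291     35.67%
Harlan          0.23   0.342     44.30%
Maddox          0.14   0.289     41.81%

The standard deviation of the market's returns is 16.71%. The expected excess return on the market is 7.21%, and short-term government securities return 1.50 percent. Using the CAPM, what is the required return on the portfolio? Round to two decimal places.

6.61%

β_Ingram = 0.243 × 47.80% / 16.71% = 0.6951
β_Ivers = 0.212 × 43.05% / 16.71% = 0.5462
β_Paxton = 0.291 × 35.67% / 16.71% = 0.6212
β_Harlan = 0.342 × 44.30% / 16.71% = 0.9067
β_Maddox = 0.289 × 41.81% / 16.71% = 0.7231
β_P = Σ w_i β_i = 0.19×0.6951 + 0.08×0.5462 + 0.36×0.6212 + 0.23×0.9067 + 0.14×0.7231 = 0.7092
E(R_P) = R_f + β_P × MRP = 1.50% + 0.7092 × 7.21% = 6.61%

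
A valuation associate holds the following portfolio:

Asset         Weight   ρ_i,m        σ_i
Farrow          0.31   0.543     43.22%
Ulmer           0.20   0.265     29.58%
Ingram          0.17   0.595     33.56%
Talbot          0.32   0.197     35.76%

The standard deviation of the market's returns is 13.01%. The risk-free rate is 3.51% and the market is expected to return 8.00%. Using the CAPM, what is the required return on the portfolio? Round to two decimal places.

8.51%

β_Farrow = 0.543 × 43.22% / 13.01% = 1.8039
β_Ulmer = 0.265 × 29.58% / 13.01% = 0.6025
β_Ingram = 0.595 × 33.56% / 13.01% = 1.5348
β_Talbot = 0.197 × 35.76% / 13.01% = 0.5415
β_P = Σ w_i β_i = 0.31×1.8039 + 0.20×0.6025 + 0.17×1.5348 + 0.32×0.5415 = 1.1139
MRP = 8.00% − 3.51% = 4.49%
E(R_P) = R_f + β_P × MRP = 3.51% + 1.1139 × 4.49% = 8.51%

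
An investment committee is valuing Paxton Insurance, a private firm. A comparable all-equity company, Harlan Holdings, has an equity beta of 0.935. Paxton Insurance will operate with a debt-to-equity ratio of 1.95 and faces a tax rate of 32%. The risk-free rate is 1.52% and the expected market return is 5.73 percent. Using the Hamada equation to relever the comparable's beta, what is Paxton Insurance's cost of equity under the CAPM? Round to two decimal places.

β_L = β_U × [1 + (1 − t)(D/E)] = 0.935 × [1 + (1 − 0.32) × 1.95]
    = 0.935 × [1 + 0.68 × 1.95] = 0.935 × 2.3260 = 2.1748
MRP = 5.73% − 1.52% = 4.21%
E(R) = R_f + β_L × MRP = 1.52% + 2.1748 × 4.21% = 10.68%

10.68%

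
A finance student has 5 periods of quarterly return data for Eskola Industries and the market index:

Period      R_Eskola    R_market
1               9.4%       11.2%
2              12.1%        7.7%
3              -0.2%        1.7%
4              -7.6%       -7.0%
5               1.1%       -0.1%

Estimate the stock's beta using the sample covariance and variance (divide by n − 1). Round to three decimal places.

Mean R_i = (9.4 + 12.1 − 0.2 − 7.6 + 1.1) / 5 = 2.9600%
Mean R_m = (11.2 + 7.7 + 1.7 − 7.0 − 0.1) / 5 = 2.7000%
Σ(R_i − R̄_i)(R_m − R̄_m) = 211.2400  ⇒  Cov = 211.2400 / 4 = 52.8100
Σ(R_m − R̄_m)² = 200.1800  ⇒  Var(R_m) = 200.1800 / 4 = 50.0450
β = Cov / Var(R_m) = 52.8100 / 50.0450 = 1.0553

1.055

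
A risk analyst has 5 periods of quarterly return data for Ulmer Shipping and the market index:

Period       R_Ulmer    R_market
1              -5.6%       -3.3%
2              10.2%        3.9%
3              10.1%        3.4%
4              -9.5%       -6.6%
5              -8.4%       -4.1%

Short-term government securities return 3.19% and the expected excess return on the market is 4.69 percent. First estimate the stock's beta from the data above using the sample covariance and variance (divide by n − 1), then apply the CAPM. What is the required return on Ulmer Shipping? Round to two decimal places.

Mean R_i = (-5.6 + 10.2 + 10.1 − 9.5 − 8.4) / 5 = -0.6400%
Mean R_m = (-3.3 + 3.9 + 3.4 − 6.6 − 4.1) / 5 = -1.3400%
Σ(R_i − R̄_i)(R_m − R̄_m) = 185.4520  ⇒  Cov = 185.4520 / 4 = 46.3630
Σ(R_m − R̄_m)² = 89.0520  ⇒  Var(R_m) = 89.0520 / 4 = 22.2630
β = Cov / Var(R_m) = 46.3630 / 22.2630 = 2.0825
E(R) = R_f + β × MRP = 3.19% + 2.0825 × 4.69% = 12.96%

12.96%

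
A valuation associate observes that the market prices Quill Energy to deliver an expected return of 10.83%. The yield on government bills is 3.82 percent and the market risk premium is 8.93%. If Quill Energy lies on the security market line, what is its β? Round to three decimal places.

0.785

β = (E(R) − R_f) / MRP = (10.83% − 3.82%) / 8.93% = 7.01% / 8.93% = 0.785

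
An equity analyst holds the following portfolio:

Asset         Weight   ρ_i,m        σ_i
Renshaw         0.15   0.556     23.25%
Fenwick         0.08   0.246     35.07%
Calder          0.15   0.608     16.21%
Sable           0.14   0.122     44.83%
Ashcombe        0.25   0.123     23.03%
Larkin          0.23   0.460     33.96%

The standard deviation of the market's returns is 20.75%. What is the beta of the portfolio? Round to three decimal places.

0.442

β_Renshaw = 0.556 × 23.25% / 20.75% = 0.6230
β_Fenwick = 0.246 × 35.07% / 20.75% = 0.4158
β_Calder = 0.608 × 16.21% / 20.75% = 0.4750
β_Sable = 0.122 × 44.83% / 20.75% = 0.2636
β_Ashcombe = 0.123 × 23.03% / 20.75% = 0.1365
β_Larkin = 0.460 × 33.96% / 20.75% = 0.7528
β_P = Σ w_i β_i = 0.15×0.6230 + 0.08×0.4158 + 0.15×0.4750 + 0.14×0.2636 + 0.25×0.1365 + 0.23×0.7528 = 0.4421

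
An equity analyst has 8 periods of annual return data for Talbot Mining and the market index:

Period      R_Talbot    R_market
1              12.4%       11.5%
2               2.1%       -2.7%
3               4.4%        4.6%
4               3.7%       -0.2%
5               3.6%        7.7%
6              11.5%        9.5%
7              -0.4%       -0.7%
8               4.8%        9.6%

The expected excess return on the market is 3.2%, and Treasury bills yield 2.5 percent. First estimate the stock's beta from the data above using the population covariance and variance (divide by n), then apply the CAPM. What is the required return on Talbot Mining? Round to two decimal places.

4.53%

Mean R_i = (12.4 + 2.1 + 4.4 + 3.7 + 3.6 + 11.5 − 0.4 + 4.8) / 8 = 5.2625%
Mean R_m = (11.5 − 2.7 + 4.6 − 0.2 + 7.7 + 9.5 − 0.7 + 9.6) / 8 = 4.9125%
Σ(R_i − R̄_i)(R_m − R̄_m) = 132.9438  ⇒  Cov = 132.9438 / 8 = 16.6180
Σ(R_m − R̄_m)² = 209.8688  ⇒  Var(R_m) = 209.8688 / 8 = 26.2336
β = Cov / Var(R_m) = 16.6180 / 26.2336 = 0.6335
E(R) = R_f + β × MRP = 2.5% + 0.6335 × 3.2% = 4.53%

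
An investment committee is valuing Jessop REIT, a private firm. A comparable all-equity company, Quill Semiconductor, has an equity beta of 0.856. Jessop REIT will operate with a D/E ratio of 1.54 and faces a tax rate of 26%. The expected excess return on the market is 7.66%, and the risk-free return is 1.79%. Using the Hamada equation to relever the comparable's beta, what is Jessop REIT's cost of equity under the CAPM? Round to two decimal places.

β_L = β_U × [1 + (1 − t)(D/E)] = 0.856 × [1 + (1 − 0.26) × 1.54]
    = 0.856 × [1 + 0.74 × 1.54] = 0.856 × 2.1396 = 1.8315
E(R) = R_f + β_L × MRP = 1.79% + 1.8315 × 7.66% = 15.82%

15.82%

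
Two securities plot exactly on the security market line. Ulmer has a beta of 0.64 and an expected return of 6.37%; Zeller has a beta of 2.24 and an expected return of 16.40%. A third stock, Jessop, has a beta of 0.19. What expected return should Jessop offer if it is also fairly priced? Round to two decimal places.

3.55%

MRP (SML slope) = (16.40% − 6.37%) / (2.24 − 0.64) = 10.03% / 1.60 = 6.2688%
R_f (intercept) = 6.37% − 0.64 × 6.2688% = 2.3580%
E(R_Jessop) = R_f + β × MRP = 2.3580% + 0.19 × 6.2688% = 3.55%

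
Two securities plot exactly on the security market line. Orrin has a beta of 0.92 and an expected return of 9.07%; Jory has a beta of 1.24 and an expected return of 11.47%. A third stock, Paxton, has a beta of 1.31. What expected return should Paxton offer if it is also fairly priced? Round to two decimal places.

MRP (SML slope) = (11.47% − 9.07%) / (1.24 − 0.92) = 2.40% / 0.32 = 7.5000%
R_f (intercept) = 9.07% − 0.92 × 7.5000% = 2.1700%
E(R_Paxton) = R_f + β × MRP = 2.1700% + 1.31 × 7.5000% = 12.00%

12.00%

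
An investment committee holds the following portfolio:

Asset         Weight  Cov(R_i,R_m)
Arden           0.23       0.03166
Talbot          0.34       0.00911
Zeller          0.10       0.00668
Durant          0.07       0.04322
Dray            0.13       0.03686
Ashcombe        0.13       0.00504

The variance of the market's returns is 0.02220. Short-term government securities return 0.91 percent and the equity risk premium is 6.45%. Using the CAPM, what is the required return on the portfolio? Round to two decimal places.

6.58%

β_Arden = 0.03166 / 0.02220 = 1.4261
β_Talbot = 0.00911 / 0.02220 = 0.4104
β_Zeller = 0.00668 / 0.02220 = 0.3009
β_Durant = 0.04322 / 0.02220 = 1.9468
β_Dray = 0.03686 / 0.02220 = 1.6604
β_Ashcombe = 0.00504 / 0.02220 = 0.2270
β_P = Σ w_i β_i = 0.23×1.4261 + 0.34×0.4104 + 0.10×0.3009 + 0.07×1.9468 + 0.13×1.6604 + 0.13×0.2270 = 0.8793
E(R_P) = R_f + β_P × MRP = 0.91% + 0.8793 × 6.45% = 6.58%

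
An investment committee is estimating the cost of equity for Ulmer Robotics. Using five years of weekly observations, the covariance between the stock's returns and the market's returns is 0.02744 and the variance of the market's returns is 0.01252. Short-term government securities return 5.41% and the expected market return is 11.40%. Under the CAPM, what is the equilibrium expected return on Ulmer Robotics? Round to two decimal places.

β = Cov(R_i, R_m) / Var(R_m) = 0.02744 / 0.01252 = 2.1917
MRP = 11.40% − 5.41% = 5.99%
E(R) = R_f + β × MRP = 5.41% + 2.1917 × 5.99% = 18.54%

18.54%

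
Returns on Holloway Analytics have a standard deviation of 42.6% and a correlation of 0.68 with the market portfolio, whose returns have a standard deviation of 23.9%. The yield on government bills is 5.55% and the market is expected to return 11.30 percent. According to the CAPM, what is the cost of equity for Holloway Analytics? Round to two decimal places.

β = ρ × σ_i / σ_m = 0.68 × 42.6% / 23.9% = 1.2121
MRP = 11.30% − 5.55% = 5.75%
E(R) = 5.55% + 1.2121 × 5.75% = 12.52%

12.52%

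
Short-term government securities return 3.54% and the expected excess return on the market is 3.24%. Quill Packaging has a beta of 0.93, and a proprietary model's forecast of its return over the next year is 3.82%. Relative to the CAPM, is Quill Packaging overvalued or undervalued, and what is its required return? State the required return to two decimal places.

Required return = R_f + β·MRP = 3.54% + 0.93 × 3.24% = 6.55%
Forecast 3.82% < required 6.55% → the stock plots below the SML → overvalued.

Overvalued; required return 6.55%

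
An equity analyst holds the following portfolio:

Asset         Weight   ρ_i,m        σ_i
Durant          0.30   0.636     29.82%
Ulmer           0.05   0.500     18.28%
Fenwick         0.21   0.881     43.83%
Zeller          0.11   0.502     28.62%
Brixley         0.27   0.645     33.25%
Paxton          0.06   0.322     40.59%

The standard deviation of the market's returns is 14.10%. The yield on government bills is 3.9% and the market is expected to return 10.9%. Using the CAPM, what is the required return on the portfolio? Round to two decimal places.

β_Durant = 0.636 × 29.82% / 14.10% = 1.3451
β_Ulmer = 0.500 × 18.28% / 14.10% = 0.6482
β_Fenwick = 0.881 × 43.83% / 14.10% = 2.7386
β_Zeller = 0.502 × 28.62% / 14.10% = 1.0190
β_Brixley = 0.645 × 33.25% / 14.10% = 1.5210
β_Paxton = 0.322 × 40.59% / 14.10% = 0.9269
β_P = Σ w_i β_i = 0.30×1.3451 + 0.05×0.6482 + 0.21×2.7386 + 0.11×1.0190 + 0.27×1.5210 + 0.06×0.9269 = 1.5894
MRP = 10.9% − 3.9% = 7.00%
E(R_P) = R_f + β_P × MRP = 3.9% + 1.5894 × 7.0% = 15.03%

15.03%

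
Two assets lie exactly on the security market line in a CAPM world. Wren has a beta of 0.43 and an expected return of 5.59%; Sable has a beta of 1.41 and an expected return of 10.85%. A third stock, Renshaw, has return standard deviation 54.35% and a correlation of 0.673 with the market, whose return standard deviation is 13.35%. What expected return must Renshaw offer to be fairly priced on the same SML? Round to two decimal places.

17.99%

MRP = (10.85% − 5.59%) / (1.41 − 0.43) = 5.3673%
R_f = 5.59% − 0.43 × 5.3673% = 3.2821%
β_Renshaw = ρ·σ_i/σ_m = 0.673 × 54.35 / 13.35 = 2.7399
E(R_Renshaw) = R_f + β × MRP = 3.2821% + 2.7399 × 5.3673% = 17.99%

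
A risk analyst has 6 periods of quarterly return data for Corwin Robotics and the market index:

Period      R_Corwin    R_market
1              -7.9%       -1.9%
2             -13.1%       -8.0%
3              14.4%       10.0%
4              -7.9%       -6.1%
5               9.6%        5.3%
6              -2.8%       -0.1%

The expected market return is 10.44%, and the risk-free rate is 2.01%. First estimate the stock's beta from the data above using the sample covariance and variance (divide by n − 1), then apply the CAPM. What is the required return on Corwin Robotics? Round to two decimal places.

15.12%

Mean R_i = (-7.9 − 13.1 + 14.4 − 7.9 + 9.6 − 2.8) / 6 = -1.2833%
Mean R_m = (-1.9 − 8.0 + 10.0 − 6.1 + 5.3 − 0.1) / 6 = -0.1333%
Σ(R_i − R̄_i)(R_m − R̄_m) = 362.1333  ⇒  Cov = 362.1333 / 5 = 72.4267
Σ(R_m − R̄_m)² = 232.8133  ⇒  Var(R_m) = 232.8133 / 5 = 46.5627
β = Cov / Var(R_m) = 72.4267 / 46.5627 = 1.5555
MRP = 10.44% − 2.01% = 8.43%
E(R) = R_f + β × MRP = 2.01% + 1.5555 × 8.43% = 15.12%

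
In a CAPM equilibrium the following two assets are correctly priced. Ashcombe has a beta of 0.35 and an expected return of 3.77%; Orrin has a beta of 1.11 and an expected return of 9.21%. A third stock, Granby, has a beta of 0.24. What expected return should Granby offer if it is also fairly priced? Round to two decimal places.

MRP (SML slope) = (9.21% − 3.77%) / (1.11 − 0.35) = 5.44% / 0.76 = 7.1579%
R_f (intercept) = 3.77% − 0.35 × 7.1579% = 1.2647%
E(R_Granby) = R_f + β × MRP = 1.2647% + 0.24 × 7.1579% = 2.98%

2.98%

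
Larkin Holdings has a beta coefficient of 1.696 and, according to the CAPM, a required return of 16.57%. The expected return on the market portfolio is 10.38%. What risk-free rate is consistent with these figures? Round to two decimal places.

E(R) = R_f + β(E(R_m) − R_f) = R_f(1 − β) + β·E(R_m)
16.57% = R_f × (1 − 1.696) + 1.696 × 10.38%
16.57% = R_f × -0.696 + 17.60448%
R_f = (16.57% − 17.60448%) / -0.696 = 1.49%

1.49%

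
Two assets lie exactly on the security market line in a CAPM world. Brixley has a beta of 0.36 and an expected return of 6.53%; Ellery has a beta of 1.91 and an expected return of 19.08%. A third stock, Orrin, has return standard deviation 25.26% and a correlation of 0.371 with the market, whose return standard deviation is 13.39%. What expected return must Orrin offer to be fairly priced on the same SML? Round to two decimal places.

9.28%

MRP = (19.08% − 6.53%) / (1.91 − 0.36) = 8.0968%
R_f = 6.53% − 0.36 × 8.0968% = 3.6152%
β_Orrin = ρ·σ_i/σ_m = 0.371 × 25.26 / 13.39 = 0.6999
E(R_Orrin) = R_f + β × MRP = 3.6152% + 0.6999 × 8.0968% = 9.28%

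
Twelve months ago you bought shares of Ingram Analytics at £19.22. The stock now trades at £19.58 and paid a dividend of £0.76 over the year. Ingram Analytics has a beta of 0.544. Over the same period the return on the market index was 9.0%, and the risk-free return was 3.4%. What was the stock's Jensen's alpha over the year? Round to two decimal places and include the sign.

-0.62%

Realised HPR = (P1 + D1 − P0) / P0 = (19.58 + 0.76 − 19.22) / 19.22 = 1.12 / 19.22 = 5.8273%
MRP = 9.0% − 3.4% = 5.60%
CAPM required = R_f + β·MRP = 3.4% + 0.544 × 5.6% = 6.4464%
α = realised − required = 5.8273% − 6.4464% = -0.62%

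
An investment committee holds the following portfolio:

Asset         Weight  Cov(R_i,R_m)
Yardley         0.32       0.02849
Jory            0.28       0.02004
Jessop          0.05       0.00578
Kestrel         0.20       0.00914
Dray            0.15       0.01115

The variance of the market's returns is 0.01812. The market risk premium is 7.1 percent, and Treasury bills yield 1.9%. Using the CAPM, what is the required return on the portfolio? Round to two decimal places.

9.16%

β_Yardley = 0.02849 / 0.01812 = 1.5723
β_Jory = 0.02004 / 0.01812 = 1.1060
β_Jessop = 0.00578 / 0.01812 = 0.3190
β_Kestrel = 0.00914 / 0.01812 = 0.5044
β_Dray = 0.01115 / 0.01812 = 0.6153
β_P = Σ w_i β_i = 0.32×1.5723 + 0.28×1.1060 + 0.05×0.3190 + 0.20×0.5044 + 0.15×0.6153 = 1.0219
E(R_P) = R_f + β_P × MRP = 1.9% + 1.0219 × 7.1% = 9.16%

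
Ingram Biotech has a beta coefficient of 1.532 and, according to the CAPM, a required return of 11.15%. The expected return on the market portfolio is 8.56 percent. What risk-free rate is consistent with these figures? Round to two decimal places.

3.69%

E(R) = R_f + β(E(R_m) − R_f) = R_f(1 − β) + β·E(R_m)
11.15% = R_f × (1 − 1.532) + 1.532 × 8.56%
11.15% = R_f × -0.532 + 13.11392%
R_f = (11.15% − 13.11392%) / -0.532 = 3.69%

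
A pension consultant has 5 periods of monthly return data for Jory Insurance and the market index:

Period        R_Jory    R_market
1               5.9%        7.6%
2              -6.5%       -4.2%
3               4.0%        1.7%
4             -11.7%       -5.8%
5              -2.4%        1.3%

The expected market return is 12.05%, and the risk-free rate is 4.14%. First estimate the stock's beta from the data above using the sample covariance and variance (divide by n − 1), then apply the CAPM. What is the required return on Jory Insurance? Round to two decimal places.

Mean R_i = (5.9 − 6.5 + 4.0 − 11.7 − 2.4) / 5 = -2.1400%
Mean R_m = (7.6 − 4.2 + 1.7 − 5.8 + 1.3) / 5 = 0.1200%
Σ(R_i − R̄_i)(R_m − R̄_m) = 144.9640  ⇒  Cov = 144.9640 / 4 = 36.2410
Σ(R_m − R̄_m)² = 113.5480  ⇒  Var(R_m) = 113.5480 / 4 = 28.3870
β = Cov / Var(R_m) = 36.2410 / 28.3870 = 1.2767
MRP = 12.05% − 4.14% = 7.91%
E(R) = R_f + β × MRP = 4.14% + 1.2767 × 7.91% = 14.24%

14.24%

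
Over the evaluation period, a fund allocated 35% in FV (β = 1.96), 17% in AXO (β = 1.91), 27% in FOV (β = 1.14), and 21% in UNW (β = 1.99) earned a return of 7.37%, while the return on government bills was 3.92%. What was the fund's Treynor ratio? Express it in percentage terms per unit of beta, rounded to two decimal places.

β_P = 0.35×1.96 + 0.17×1.91 + 0.27×1.14 + 0.21×1.99 = 1.7364
Treynor = (R_P − R_f) / β_P = (7.37% − 3.92%) / 1.7364 = 3.45% / 1.7364 = 1.99%

1.99%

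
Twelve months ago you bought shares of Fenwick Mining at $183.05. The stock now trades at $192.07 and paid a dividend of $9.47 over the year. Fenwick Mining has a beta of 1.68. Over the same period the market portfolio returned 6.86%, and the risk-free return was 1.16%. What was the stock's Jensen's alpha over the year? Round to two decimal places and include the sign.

Realised HPR = (P1 + D1 − P0) / P0 = (192.07 + 9.47 − 183.05) / 183.05 = 18.49 / 183.05 = 10.1011%
MRP = 6.86% − 1.16% = 5.70%
CAPM required = R_f + β·MRP = 1.16% + 1.68 × 5.70% = 10.7360%
α = realised − required = 10.1011% − 10.7360% = -0.63%

-0.63%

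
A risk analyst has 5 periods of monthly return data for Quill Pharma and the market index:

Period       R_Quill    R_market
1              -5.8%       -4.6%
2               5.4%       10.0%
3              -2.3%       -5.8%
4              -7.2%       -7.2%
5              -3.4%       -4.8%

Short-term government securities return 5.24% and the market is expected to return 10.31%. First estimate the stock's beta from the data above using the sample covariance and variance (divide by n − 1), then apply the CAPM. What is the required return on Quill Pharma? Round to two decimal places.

8.53%

Mean R_i = (-5.8 + 5.4 − 2.3 − 7.2 − 3.4) / 5 = -2.6600%
Mean R_m = (-4.6 + 10.0 − 5.8 − 7.2 − 4.8) / 5 = -2.4800%
Σ(R_i − R̄_i)(R_m − R̄_m) = 129.1960  ⇒  Cov = 129.1960 / 4 = 32.2990
Σ(R_m − R̄_m)² = 198.9280  ⇒  Var(R_m) = 198.9280 / 4 = 49.7320
β = Cov / Var(R_m) = 32.2990 / 49.7320 = 0.6495
MRP = 10.31% − 5.24% = 5.07%
E(R) = R_f + β × MRP = 5.24% + 0.6495 × 5.07% = 8.53%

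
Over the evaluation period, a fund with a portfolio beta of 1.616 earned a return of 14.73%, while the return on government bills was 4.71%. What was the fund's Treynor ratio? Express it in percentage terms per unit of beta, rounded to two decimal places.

Treynor = (R_P − R_f) / β_P = (14.73% − 4.71%) / 1.6160 = 10.02% / 1.6160 = 6.20%

6.20%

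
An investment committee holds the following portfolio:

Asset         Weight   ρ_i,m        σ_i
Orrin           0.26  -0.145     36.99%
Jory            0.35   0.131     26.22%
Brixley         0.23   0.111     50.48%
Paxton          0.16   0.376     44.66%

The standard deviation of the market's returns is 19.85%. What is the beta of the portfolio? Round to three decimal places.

0.191

β_Orrin = -0.145 × 36.99% / 19.85% = -0.2702
β_Jory = 0.131 × 26.22% / 19.85% = 0.1730
β_Brixley = 0.111 × 50.48% / 19.85% = 0.2823
β_Paxton = 0.376 × 44.66% / 19.85% = 0.8460
β_P = Σ w_i β_i = 0.26×-0.2702 + 0.35×0.1730 + 0.23×0.2823 + 0.16×0.8460 = 0.1906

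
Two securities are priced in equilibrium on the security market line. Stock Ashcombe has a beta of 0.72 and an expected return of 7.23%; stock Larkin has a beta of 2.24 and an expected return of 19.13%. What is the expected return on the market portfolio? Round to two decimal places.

9.42%

Both satisfy E(R) = R_f + β·MRP, so the slope of the SML is
MRP = (19.13% − 7.23%) / (2.24 − 0.72) = 11.90% / 1.52 = 7.8289%
R_f = E(R_Ashcombe) − β_Ashcombe·MRP = 7.23% − 0.72 × 7.8289% = 1.5932%
E(R_m) = R_f + MRP = 1.5932% + 7.8289% = 9.42%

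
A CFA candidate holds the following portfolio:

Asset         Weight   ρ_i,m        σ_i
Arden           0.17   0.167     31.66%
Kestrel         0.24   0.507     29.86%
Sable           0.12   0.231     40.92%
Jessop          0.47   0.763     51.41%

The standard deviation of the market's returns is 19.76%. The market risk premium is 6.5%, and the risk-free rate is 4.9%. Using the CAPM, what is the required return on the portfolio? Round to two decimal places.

12.83%

β_Arden = 0.167 × 31.66% / 19.76% = 0.2676
β_Kestrel = 0.507 × 29.86% / 19.76% = 0.7661
β_Sable = 0.231 × 40.92% / 19.76% = 0.4784
β_Jessop = 0.763 × 51.41% / 19.76% = 1.9851
β_P = Σ w_i β_i = 0.17×0.2676 + 0.24×0.7661 + 0.12×0.4784 + 0.47×1.9851 = 1.2198
E(R_P) = R_f + β_P × MRP = 4.9% + 1.2198 × 6.5% = 12.83%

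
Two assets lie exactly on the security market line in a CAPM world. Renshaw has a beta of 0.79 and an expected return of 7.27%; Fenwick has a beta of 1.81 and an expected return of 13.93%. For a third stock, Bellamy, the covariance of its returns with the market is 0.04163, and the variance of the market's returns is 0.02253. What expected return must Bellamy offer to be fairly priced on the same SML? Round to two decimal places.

14.18%

MRP = (13.93% − 7.27%) / (1.81 − 0.79) = 6.5294%
R_f = 7.27% − 0.79 × 6.5294% = 2.1118%
β_Bellamy = Cov / Var(R_m) = 0.04163 / 0.02253 = 1.8478
E(R_Bellamy) = R_f + β × MRP = 2.1118% + 1.8478 × 6.5294% = 14.18%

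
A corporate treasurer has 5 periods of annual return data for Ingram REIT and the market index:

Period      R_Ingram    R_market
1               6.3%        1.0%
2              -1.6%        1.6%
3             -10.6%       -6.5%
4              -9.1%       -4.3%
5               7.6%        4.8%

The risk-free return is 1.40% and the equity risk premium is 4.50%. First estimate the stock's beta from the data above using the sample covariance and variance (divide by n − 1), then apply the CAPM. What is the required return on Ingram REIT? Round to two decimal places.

Mean R_i = (6.3 − 1.6 − 10.6 − 9.1 + 7.6) / 5 = -1.4800%
Mean R_m = (1.0 + 1.6 − 6.5 − 4.3 + 4.8) / 5 = -0.6800%
Σ(R_i − R̄_i)(R_m − R̄_m) = 143.2180  ⇒  Cov = 143.2180 / 4 = 35.8045
Σ(R_m − R̄_m)² = 85.0280  ⇒  Var(R_m) = 85.0280 / 4 = 21.2570
β = Cov / Var(R_m) = 35.8045 / 21.2570 = 1.6844
E(R) = R_f + β × MRP = 1.40% + 1.6844 × 4.50% = 8.98%

8.98%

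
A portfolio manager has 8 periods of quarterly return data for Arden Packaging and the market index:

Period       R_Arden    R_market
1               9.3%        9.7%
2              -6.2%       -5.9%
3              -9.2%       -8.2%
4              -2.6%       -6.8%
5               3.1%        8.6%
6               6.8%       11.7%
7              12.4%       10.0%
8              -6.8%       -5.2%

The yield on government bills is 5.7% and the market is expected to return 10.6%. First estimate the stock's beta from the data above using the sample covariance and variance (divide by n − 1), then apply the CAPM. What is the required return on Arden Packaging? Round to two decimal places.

Mean R_i = (9.3 − 6.2 − 9.2 − 2.6 + 3.1 + 6.8 + 12.4 − 6.8) / 8 = 0.8500%
Mean R_m = (9.7 − 5.9 − 8.2 − 6.8 + 8.6 + 11.7 + 10.0 − 5.2) / 8 = 1.7375%
Σ(R_i − R̄_i)(R_m − R̄_m) = 473.6750  ⇒  Cov = 473.6750 / 7 = 67.6679
Σ(R_m − R̄_m)² = 556.1188  ⇒  Var(R_m) = 556.1188 / 7 = 79.4455
β = Cov / Var(R_m) = 67.6679 / 79.4455 = 0.8518
MRP = 10.6% − 5.7% = 4.90%
E(R) = R_f + β × MRP = 5.7% + 0.8518 × 4.9% = 9.87%

9.87%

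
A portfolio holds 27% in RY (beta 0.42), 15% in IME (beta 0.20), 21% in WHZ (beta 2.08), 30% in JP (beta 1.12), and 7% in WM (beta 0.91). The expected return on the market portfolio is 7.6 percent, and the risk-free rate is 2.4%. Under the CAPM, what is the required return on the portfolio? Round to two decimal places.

7.50%

β_P = Σ w_i β_i = 0.27×0.42 + 0.15×0.20 + 0.21×2.08 + 0.30×1.12 + 0.07×0.91 = 0.9799
MRP = 7.6% − 2.4% = 5.20%
E(R_P) = R_f + β_P × MRP = 2.4% + 0.9799 × 5.2% = 7.50%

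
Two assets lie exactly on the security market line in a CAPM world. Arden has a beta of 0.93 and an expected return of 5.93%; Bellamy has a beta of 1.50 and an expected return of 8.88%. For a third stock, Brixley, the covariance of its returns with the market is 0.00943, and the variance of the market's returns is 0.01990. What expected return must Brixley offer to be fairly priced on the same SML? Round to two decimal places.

3.57%

MRP = (8.88% − 5.93%) / (1.50 − 0.93) = 5.1754%
R_f = 5.93% − 0.93 × 5.1754% = 1.1169%
β_Brixley = Cov / Var(R_m) = 0.00943 / 0.01990 = 0.4739
E(R_Brixley) = R_f + β × MRP = 1.1169% + 0.4739 × 5.1754% = 3.57%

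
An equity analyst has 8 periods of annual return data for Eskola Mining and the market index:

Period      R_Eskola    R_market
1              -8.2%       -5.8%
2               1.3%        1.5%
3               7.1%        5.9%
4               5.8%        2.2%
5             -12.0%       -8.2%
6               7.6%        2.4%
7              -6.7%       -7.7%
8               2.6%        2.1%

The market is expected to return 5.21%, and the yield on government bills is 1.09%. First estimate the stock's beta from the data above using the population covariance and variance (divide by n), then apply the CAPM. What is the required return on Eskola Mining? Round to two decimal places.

Mean R_i = (-8.2 + 1.3 + 7.1 + 5.8 − 12.0 + 7.6 − 6.7 + 2.6) / 8 = -0.3125%
Mean R_m = (-5.8 + 1.5 + 5.9 + 2.2 − 8.2 + 2.4 − 7.7 + 2.1) / 8 = -0.9500%
Σ(R_i − R̄_i)(R_m − R̄_m) = 275.4750  ⇒  Cov = 275.4750 / 8 = 34.4344
Σ(R_m − R̄_m)² = 205.0200  ⇒  Var(R_m) = 205.0200 / 8 = 25.6275
β = Cov / Var(R_m) = 34.4344 / 25.6275 = 1.3437
MRP = 5.21% − 1.09% = 4.12%
E(R) = R_f + β × MRP = 1.09% + 1.3437 × 4.12% = 6.63%

6.63%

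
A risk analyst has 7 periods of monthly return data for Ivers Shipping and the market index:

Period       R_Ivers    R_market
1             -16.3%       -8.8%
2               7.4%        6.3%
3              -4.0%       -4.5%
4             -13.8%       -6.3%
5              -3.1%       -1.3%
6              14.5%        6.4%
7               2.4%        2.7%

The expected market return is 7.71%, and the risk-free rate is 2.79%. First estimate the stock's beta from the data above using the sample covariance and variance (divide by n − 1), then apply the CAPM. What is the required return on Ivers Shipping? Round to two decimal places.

11.37%

Mean R_i = (-16.3 + 7.4 − 4.0 − 13.8 − 3.1 + 14.5 + 2.4) / 7 = -1.8429%
Mean R_m = (-8.8 + 6.3 − 4.5 − 6.3 − 1.3 + 6.4 + 2.7) / 7 = -0.7857%
Σ(R_i − R̄_i)(R_m − R̄_m) = 388.1743  ⇒  Cov = 388.1743 / 6 = 64.6957
Σ(R_m − R̄_m)² = 222.6886  ⇒  Var(R_m) = 222.6886 / 6 = 37.1148
β = Cov / Var(R_m) = 64.6957 / 37.1148 = 1.7431
MRP = 7.71% − 2.79% = 4.92%
E(R) = R_f + β × MRP = 2.79% + 1.7431 × 4.92% = 11.37%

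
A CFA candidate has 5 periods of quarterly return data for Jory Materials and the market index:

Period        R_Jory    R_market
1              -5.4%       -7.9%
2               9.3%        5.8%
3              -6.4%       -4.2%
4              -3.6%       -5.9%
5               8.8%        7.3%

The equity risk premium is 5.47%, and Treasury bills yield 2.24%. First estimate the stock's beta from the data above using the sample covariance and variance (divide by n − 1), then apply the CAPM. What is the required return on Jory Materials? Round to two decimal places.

Mean R_i = (-5.4 + 9.3 − 6.4 − 3.6 + 8.8) / 5 = 0.5400%
Mean R_m = (-7.9 + 5.8 − 4.2 − 5.9 + 7.3) / 5 = -0.9800%
Σ(R_i − R̄_i)(R_m − R̄_m) = 211.6060  ⇒  Cov = 211.6060 / 4 = 52.9015
Σ(R_m − R̄_m)² = 196.9880  ⇒  Var(R_m) = 196.9880 / 4 = 49.2470
β = Cov / Var(R_m) = 52.9015 / 49.2470 = 1.0742
E(R) = R_f + β × MRP = 2.24% + 1.0742 × 5.47% = 8.12%

8.12%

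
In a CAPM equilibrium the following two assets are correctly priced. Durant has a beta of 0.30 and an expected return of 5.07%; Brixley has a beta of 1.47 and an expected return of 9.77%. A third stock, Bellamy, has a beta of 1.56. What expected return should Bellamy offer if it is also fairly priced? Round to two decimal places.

MRP (SML slope) = (9.77% − 5.07%) / (1.47 − 0.30) = 4.70% / 1.17 = 4.0171%
R_f (intercept) = 5.07% − 0.30 × 4.0171% = 3.8649%
E(R_Bellamy) = R_f + β × MRP = 3.8649% + 1.56 × 4.0171% = 10.13%

10.13%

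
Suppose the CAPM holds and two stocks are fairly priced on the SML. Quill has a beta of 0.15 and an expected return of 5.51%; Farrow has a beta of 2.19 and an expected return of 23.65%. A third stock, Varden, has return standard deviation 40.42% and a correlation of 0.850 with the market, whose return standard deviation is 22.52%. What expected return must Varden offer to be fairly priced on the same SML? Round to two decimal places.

MRP = (23.65% − 5.51%) / (2.19 − 0.15) = 8.8922%
R_f = 5.51% − 0.15 × 8.8922% = 4.1762%
β_Varden = ρ·σ_i/σ_m = 0.850 × 40.42 / 22.52 = 1.5256
E(R_Varden) = R_f + β × MRP = 4.1762% + 1.5256 × 8.8922% = 17.74%

17.74%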